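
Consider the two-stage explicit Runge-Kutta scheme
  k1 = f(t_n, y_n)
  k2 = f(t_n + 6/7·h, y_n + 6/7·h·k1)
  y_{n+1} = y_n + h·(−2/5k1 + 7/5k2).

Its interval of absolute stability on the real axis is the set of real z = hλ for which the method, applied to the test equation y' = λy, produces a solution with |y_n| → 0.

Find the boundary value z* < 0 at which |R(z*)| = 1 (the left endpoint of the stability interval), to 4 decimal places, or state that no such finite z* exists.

z* = -0.8333.

Set f=λy, z=hλ:
  k1=λy_n ⇒ h·k1=z·y_n;  k2=λ(1+6/7z)y_n ⇒ h·k2=z(1+6/7z)y_n
  y_{n+1}/y_n = 1 − 2/5z + 7/5z(1+6/7z) = 1 + z + 6/5z²
  R(z) = 1 + z + 6/5z².

Solve |R(x)|<1 on ℝ⁻.
x=-1.48: |R|=2.1485
R=1: x+6/5x²=0 ⇒ x=−5/6=-0.8333; min R=1−1/(4·6/5)=0.7917>−1
Confirm numerically:
  x=-0.771: |R|=0.94233 <1
  x=-0.643: |R|=0.85314 <1
  x=-0.567: |R|=0.81879 <1
  x=-0.434: |R|=0.79203 <1
  x=-1.221: |R|=1.56801 >1
  x=-1.080: |R|=1.31968 >1
  x=-0.906: |R|=1.07900 >1
Interval (-0.8333, 0).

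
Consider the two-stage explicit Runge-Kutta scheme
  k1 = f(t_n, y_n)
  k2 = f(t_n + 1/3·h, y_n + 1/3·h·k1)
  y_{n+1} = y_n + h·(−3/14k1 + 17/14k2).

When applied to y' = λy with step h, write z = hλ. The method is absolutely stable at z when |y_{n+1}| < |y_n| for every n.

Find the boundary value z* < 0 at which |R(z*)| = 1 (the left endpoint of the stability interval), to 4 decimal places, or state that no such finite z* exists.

Set f=λy, z=hλ:
  k1=λy_n ⇒ h·k1=z·y_n;  k2=λ(1+1/3z)y_n ⇒ h·k2=z(1+1/3z)y_n
  y_{n+1}/y_n = 1 − 3/14z + 17/14z(1+1/3z) = 1 + z + 17/42z²
  so R(z) = 1 + z + 17/42z².

Solve |R(x)|<1 on ℝ⁻.
x=-1.26: |R|=0.3826
R=1: x+17/42x²=0 ⇒ x=−42/17=-2.4706; min R=1−1/(4·17/42)=0.3824>−1
Confirm numerically:
  x=-2.351: |R|=0.88620 <1
  x=-1.800: |R|=0.51143 <1
  x=-1.387: |R|=0.39167 <1
  x=-1.211: |R|=0.38259 <1
  x=-3.040: |R|=1.70065 >1
  x=-2.615: |R|=1.15285 >1
Stable set (-2.4706, 0).

left endpoint -2.4706.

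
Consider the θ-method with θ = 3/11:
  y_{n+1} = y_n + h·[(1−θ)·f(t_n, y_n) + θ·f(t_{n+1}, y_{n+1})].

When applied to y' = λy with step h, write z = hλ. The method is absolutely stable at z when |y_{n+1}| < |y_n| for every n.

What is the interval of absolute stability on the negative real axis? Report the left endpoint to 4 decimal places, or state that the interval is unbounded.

z∈(-4.4000,0).

On y'=λy, z=hλ:
  y_{n+1} = y_n + z·[8/11·y_n + 3/11·y_{n+1}] ⇒ (1 − 3/11z)y_{n+1} = (1 + 8/11z)y_n
  R(z) = (1 + 8/11z)/(1 − 3/11z).

Find x<0 with |R(x)|<1.
x=-1.36: |R|=0.0080
R=−1: 1+8/11x = −1+3/11x ⇒ -5/11x=2 ⇒ x=2/(-5/11)=-4.4000
Confirm numerically:
  x=-4.072: |R|=0.92936 <1
  x=-3.387: |R|=0.76064 <1
  x=-3.111: |R|=0.68303 <1
  x=-1.890: |R|=0.24715 <1
  x=-4.829: |R|=1.08416 >1
  x=-4.695: |R|=1.05880 >1
Stable set (-4.4000, 0).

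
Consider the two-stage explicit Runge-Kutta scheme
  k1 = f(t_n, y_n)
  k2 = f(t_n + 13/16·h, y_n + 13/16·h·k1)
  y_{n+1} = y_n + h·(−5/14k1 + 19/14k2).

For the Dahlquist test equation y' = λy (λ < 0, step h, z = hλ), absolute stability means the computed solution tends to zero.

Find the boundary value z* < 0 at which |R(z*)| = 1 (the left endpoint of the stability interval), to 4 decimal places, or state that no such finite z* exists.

z* = -0.9069.

On y'=λy, z=hλ:
  k1=λy_n ⇒ h·k1=z·y_n;  k2=λ(1+13/16z)y_n ⇒ h·k2=z(1+13/16z)y_n
  y_{n+1}/y_n = 1 − 5/14z + 19/14z(1+13/16z) = 1 + z + 247/224z²
  so R(z) = 1 + z + 247/224z².

Boundary: |R(x)|=1, x<0.
x=-0.99: |R|=1.0907
R=1: x+247/224x²=0 ⇒ x=−224/247=-0.9069; min R=1−1/(4·247/224)=0.7733>−1
Confirm numerically:
  x=-0.724: |R|=0.85400 <1
  x=-0.495: |R|=0.77518 <1
  x=-0.428: |R|=0.77399 <1
  x=-1.414: |R|=1.79069 >1
  x=-1.317: |R|=1.59558 >1
  x=-1.202: |R|=1.39115 >1
Stable set (-0.9069, 0).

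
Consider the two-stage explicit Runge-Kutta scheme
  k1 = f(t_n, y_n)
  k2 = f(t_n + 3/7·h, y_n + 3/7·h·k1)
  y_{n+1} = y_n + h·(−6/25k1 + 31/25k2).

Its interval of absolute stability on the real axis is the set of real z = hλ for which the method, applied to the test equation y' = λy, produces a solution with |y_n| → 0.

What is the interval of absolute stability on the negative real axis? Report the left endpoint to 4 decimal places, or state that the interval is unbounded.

On y'=λy, z=hλ:
  k1=λy_n ⇒ h·k1=z·y_n;  k2=λ(1+3/7z)y_n ⇒ h·k2=z(1+3/7z)y_n
  y_{n+1}/y_n = 1 − 6/25z + 31/25z(1+3/7z) = 1 + z + 93/175z²
  Hence R(z) = 1 + z + 93/175z².

Find x<0 with |R(x)|<1.
x=-1.79: |R|=0.9128
R=1: x+93/175x²=0 ⇒ x=−175/93=-1.8817; min R=1−1/(4·93/175)=0.5296>−1
Confirm numerically:
  x=-1.512: |R|=0.70292 <1
  x=-1.370: |R|=0.62744 <1
  x=-1.290: |R|=0.59435 <1
  x=-2.390: |R|=1.64557 >1
  x=-2.238: |R|=1.42374 >1
Stable set (-1.8817, 0).

z∈(-1.8817,0).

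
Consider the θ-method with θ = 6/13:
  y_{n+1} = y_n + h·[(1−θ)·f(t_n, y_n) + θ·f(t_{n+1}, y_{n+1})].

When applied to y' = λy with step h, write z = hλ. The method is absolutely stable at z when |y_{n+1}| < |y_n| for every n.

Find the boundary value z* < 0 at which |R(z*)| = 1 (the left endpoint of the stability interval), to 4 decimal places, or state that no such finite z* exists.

z* = -26.0000.

With y'=λy (z=hλ):
  y_{n+1} = y_n + z·[7/13·y_n + 6/13·y_{n+1}] ⇒ (1 − 6/13z)y_{n+1} = (1 + 7/13z)y_n
  ⇒ R(z) = (1 + 7/13z)/(1 − 6/13z).

Need |R(x)|<1, x<0.
x=-1.21: |R|=0.2236
R=−1: 1+7/13x = −1+6/13x ⇒ -1/13x=2 ⇒ x=2/(-1/13)=-26.0000
Confirm numerically:
  x=-24.539: |R|=0.99088 <1
  x=-22.692: |R|=0.97782 <1
  x=-17.704: |R|=0.93042 <1
  x=-26.337: |R|=1.00197 >1
  x=-26.194: |R|=1.00114 >1
  x=-26.092: |R|=1.00054 >1
Interval (-26.0000, 0).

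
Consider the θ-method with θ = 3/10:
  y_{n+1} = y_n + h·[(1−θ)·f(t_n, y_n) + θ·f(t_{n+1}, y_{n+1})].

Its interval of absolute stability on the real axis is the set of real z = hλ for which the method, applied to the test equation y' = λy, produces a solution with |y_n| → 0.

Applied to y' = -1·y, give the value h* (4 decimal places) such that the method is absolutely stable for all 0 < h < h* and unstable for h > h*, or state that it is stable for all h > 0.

Set f=λy, z=hλ:
  y_{n+1} = y_n + z·[7/10·y_n + 3/10·y_{n+1}] ⇒ (1 − 3/10z)y_{n+1} = (1 + 7/10z)y_n
  R(z) = (1 + 7/10z)/(1 − 3/10z).

Boundary: |R(x)|=1, x<0.
x=-0.55: |R|=0.5279
R=−1: 1+7/10x = −1+3/10x ⇒ -2/5x=2 ⇒ x=2/(-2/5)=-5.0000
Confirm numerically:
  x=-4.063: |R|=0.83109 <1
  x=-3.689: |R|=0.75108 <1
  x=-2.715: |R|=0.49628 <1
  x=-5.529: |R|=1.07959 >1
  x=-5.212: |R|=1.03308 >1
  x=-5.128: |R|=1.02017 >1
So |R|<1 on (-5.0000, 0).

(-5.0000,0); λ=-1 ⇒ h* = (5)/1 = 5.0000.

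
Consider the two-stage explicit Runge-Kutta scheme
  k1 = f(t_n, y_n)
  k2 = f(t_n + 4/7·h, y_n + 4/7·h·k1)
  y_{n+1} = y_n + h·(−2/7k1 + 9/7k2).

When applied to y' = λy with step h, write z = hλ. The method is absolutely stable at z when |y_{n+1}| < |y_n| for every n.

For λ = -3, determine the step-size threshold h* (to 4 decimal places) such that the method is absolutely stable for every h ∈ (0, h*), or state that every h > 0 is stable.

(-1.3611,0); λ=-3 ⇒ h* = (49/36)/3 = 0.4537.

Set f=λy, z=hλ:
  k1=λy_n ⇒ h·k1=z·y_n;  k2=λ(1+4/7z)y_n ⇒ h·k2=z(1+4/7z)y_n
  y_{n+1}/y_n = 1 − 2/7z + 9/7z(1+4/7z) = 1 + z + 36/49z²
  ⇒ R(z) = 1 + z + 36/49z².

Boundary: |R(x)|=1, x<0.
x=-1.03: |R|=0.7494
R=1: x+36/49x²=0 ⇒ x=−49/36=-1.3611; min R=1−1/(4·36/49)=0.6597>−1
Confirm numerically:
  x=-1.209: |R|=0.86489 <1
  x=-0.981: |R|=0.72604 <1
  x=-0.712: |R|=0.66045 <1
  x=-0.606: |R|=0.66381 <1
  x=-1.636: |R|=1.33041 >1
  x=-1.493: |R|=1.14467 >1
  x=-1.490: |R|=1.14109 >1
Interval (-1.3611, 0).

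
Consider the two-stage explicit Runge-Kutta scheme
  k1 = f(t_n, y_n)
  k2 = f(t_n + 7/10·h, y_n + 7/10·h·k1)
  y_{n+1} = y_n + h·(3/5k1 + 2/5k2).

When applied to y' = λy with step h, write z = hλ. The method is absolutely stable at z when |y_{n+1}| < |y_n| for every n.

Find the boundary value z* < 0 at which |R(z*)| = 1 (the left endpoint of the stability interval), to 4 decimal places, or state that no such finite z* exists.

left endpoint -3.5714.

On y'=λy, z=hλ:
  k1=λy_n ⇒ h·k1=z·y_n;  k2=λ(1+7/10z)y_n ⇒ h·k2=z(1+7/10z)y_n
  y_{n+1}/y_n = 1 + 3/5z + 2/5z(1+7/10z) = 1 + z + 7/25z²
  Hence R(z) = 1 + z + 7/25z².

Boundary: |R(x)|=1, x<0.
x=-0.77: |R|=0.3960
R=1: x+7/25x²=0 ⇒ x=−25/7=-3.5714; min R=1−1/(4·7/25)=0.1071>−1
Confirm numerically:
  x=-3.041: |R|=0.54835 <1
  x=-2.209: |R|=0.15731 <1
  x=-1.664: |R|=0.11129 <1
  x=-4.096: |R|=1.60162 >1
  x=-3.614: |R|=1.04308 >1
So |R|<1 on (-3.5714, 0).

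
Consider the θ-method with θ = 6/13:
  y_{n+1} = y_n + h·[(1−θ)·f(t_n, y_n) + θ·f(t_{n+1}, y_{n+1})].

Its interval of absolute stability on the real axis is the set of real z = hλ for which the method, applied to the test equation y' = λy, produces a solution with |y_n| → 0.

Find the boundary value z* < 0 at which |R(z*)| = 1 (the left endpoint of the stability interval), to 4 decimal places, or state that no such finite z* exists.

left endpoint -26.0000.

Test eqn y'=λy, z=hλ:
  y_{n+1} = y_n + z·[7/13·y_n + 6/13·y_{n+1}] ⇒ (1 − 6/13z)y_{n+1} = (1 + 7/13z)y_n
  Hence R(z) = (1 + 7/13z)/(1 − 6/13z).

Need |R(x)|<1, x<0.
x=-0.61: |R|=0.5240
R=−1: 1+7/13x = −1+6/13x ⇒ -1/13x=2 ⇒ x=2/(-1/13)=-26.0000
Confirm numerically:
  x=-22.773: |R|=0.97843 <1
  x=-21.574: |R|=0.96893 <1
  x=-14.145: |R|=0.87887 <1
  x=-26.316: |R|=1.00185 >1
  x=-26.267: |R|=1.00157 >1
  x=-26.133: |R|=1.00078 >1
So |R|<1 on (-26.0000, 0).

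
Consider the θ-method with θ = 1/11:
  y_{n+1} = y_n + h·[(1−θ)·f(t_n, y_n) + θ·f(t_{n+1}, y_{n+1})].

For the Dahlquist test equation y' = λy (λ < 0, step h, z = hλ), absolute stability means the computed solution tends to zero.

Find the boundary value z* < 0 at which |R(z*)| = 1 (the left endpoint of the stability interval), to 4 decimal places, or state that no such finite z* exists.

Test eqn y'=λy, z=hλ:
  y_{n+1} = y_n + z·[10/11·y_n + 1/11·y_{n+1}] ⇒ (1 − 1/11z)y_{n+1} = (1 + 10/11z)y_n
  R(z) = (1 + 10/11z)/(1 − 1/11z).

Need |R(x)|<1, x<0.
x=-1.31: |R|=0.1706
R=−1: 1+10/11x = −1+1/11x ⇒ -9/11x=2 ⇒ x=2/(-9/11)=-2.4444
Confirm numerically:
  x=-1.761: |R|=0.51798 <1
  x=-1.572: |R|=0.37544 <1
  x=-1.424: |R|=0.26079 <1
  x=-2.746: |R|=1.19744 >1
  x=-2.594: |R|=1.09901 >1
  x=-2.538: |R|=1.06220 >1
So |R|<1 on (-2.4444, 0).

left endpoint -2.4444.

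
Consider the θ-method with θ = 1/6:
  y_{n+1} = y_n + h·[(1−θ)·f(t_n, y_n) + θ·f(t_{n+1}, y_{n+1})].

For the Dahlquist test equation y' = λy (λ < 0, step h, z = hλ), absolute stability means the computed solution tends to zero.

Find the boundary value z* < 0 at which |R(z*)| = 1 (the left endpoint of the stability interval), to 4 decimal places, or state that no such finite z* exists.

Test eqn y'=λy, z=hλ:
  y_{n+1} = y_n + z·[5/6·y_n + 1/6·y_{n+1}] ⇒ (1 − 1/6z)y_{n+1} = (1 + 5/6z)y_n
  so R(z) = (1 + 5/6z)/(1 − 1/6z).

Find x<0 with |R(x)|<1.
x=-1.43: |R|=0.1548
R=−1: 1+5/6x = −1+1/6x ⇒ -2/3x=2 ⇒ x=2/(-2/3)=-3.0000
Confirm numerically:
  x=-2.942: |R|=0.97406 <1
  x=-2.691: |R|=0.85778 <1
  x=-2.532: |R|=0.78059 <1
  x=-2.154: |R|=0.58499 <1
  x=-3.125: |R|=1.05479 >1
  x=-3.088: |R|=1.03873 >1
Interval (-3.0000, 0).

z* = -3.0000.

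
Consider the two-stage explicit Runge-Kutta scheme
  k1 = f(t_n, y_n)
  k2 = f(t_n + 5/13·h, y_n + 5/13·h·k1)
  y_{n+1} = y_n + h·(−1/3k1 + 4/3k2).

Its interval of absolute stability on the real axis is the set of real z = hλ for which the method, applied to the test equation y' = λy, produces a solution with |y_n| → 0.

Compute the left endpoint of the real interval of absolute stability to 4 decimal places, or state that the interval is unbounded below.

Test eqn y'=λy, z=hλ:
  k1=λy_n ⇒ h·k1=z·y_n;  k2=λ(1+5/13z)y_n ⇒ h·k2=z(1+5/13z)y_n
  y_{n+1}/y_n = 1 − 1/3z + 4/3z(1+5/13z) = 1 + z + 20/39z²
  Hence R(z) = 1 + z + 20/39z².

Find x<0 with |R(x)|<1.
x=-1.36: |R|=0.5885
R=1: x+20/39x²=0 ⇒ x=−39/20=-1.9500; min R=1−1/(4·20/39)=0.5125>−1
Confirm numerically:
  x=-1.821: |R|=0.87953 <1
  x=-1.476: |R|=0.64122 <1
  x=-1.402: |R|=0.60600 <1
  x=-1.300: |R|=0.56667 <1
  x=-2.307: |R|=1.42236 >1
  x=-2.056: |R|=1.11176 >1
Interval (-1.9500, 0).

z* = -1.9500.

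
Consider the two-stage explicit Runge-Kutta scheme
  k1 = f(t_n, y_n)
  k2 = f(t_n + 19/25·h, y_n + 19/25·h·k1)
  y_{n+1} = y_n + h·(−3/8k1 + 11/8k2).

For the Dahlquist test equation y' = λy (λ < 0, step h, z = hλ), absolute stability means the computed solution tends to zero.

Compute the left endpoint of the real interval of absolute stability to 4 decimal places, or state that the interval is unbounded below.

left endpoint -0.9569.

On y'=λy, z=hλ:
  k1=λy_n ⇒ h·k1=z·y_n;  k2=λ(1+19/25z)y_n ⇒ h·k2=z(1+19/25z)y_n
  y_{n+1}/y_n = 1 − 3/8z + 11/8z(1+19/25z) = 1 + z + 209/200z²
  so R(z) = 1 + z + 209/200z².

Find x<0 with |R(x)|<1.
x=-1.41: |R|=1.6676
R=1: x+209/200x²=0 ⇒ x=−200/209=-0.9569; min R=1−1/(4·209/200)=0.7608>−1
Confirm numerically:
  x=-0.809: |R|=0.87493 <1
  x=-0.770: |R|=0.84958 <1
  x=-0.448: |R|=0.76174 <1
  x=-0.418: |R|=0.76459 <1
  x=-1.426: |R|=1.69898 >1
  x=-1.129: |R|=1.20300 >1
So |R|<1 on (-0.9569, 0).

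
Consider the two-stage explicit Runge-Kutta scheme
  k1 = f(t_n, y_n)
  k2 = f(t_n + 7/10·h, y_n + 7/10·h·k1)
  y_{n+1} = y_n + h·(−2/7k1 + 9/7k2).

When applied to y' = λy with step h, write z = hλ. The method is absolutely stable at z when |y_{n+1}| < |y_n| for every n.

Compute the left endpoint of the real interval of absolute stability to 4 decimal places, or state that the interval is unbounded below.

With y'=λy (z=hλ):
  k1=λy_n ⇒ h·k1=z·y_n;  k2=λ(1+7/10z)y_n ⇒ h·k2=z(1+7/10z)y_n
  y_{n+1}/y_n = 1 − 2/7z + 9/7z(1+7/10z) = 1 + z + 9/10z²
  so R(z) = 1 + z + 9/10z².

Find x<0 with |R(x)|<1.
x=-1.09: |R|=0.9793
R=1: x+9/10x²=0 ⇒ x=−10/9=-1.1111; min R=1−1/(4·9/10)=0.7222>−1
Confirm numerically:
  x=-0.683: |R|=0.73684 <1
  x=-0.568: |R|=0.72236 <1
  x=-0.528: |R|=0.72291 <1
  x=-1.687: |R|=1.87437 >1
  x=-1.454: |R|=1.44870 >1
Stable set (-1.1111, 0).

z* = -1.1111.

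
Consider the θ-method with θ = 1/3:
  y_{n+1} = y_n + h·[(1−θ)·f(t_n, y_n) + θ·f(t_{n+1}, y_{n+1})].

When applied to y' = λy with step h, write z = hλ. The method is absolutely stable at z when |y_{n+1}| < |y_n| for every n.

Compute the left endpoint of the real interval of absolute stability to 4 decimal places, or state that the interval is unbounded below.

With y'=λy (z=hλ):
  y_{n+1} = y_n + z·[2/3·y_n + 1/3·y_{n+1}] ⇒ (1 − 1/3z)y_{n+1} = (1 + 2/3z)y_n
  R(z) = (1 + 2/3z)/(1 − 1/3z).

Boundary: |R(x)|=1, x<0.
x=-0.62: |R|=0.4862
R=−1: 1+2/3x = −1+1/3x ⇒ -1/3x=2 ⇒ x=2/(-1/3)=-6.0000
Confirm numerically:
  x=-4.711: |R|=0.83284 <1
  x=-4.292: |R|=0.76577 <1
  x=-3.911: |R|=0.69773 <1
  x=-3.334: |R|=0.57910 <1
  x=-6.404: |R|=1.04296 >1
  x=-6.213: |R|=1.02312 >1
  x=-6.145: |R|=1.01586 >1
Stable set (-6.0000, 0).

z* = -6.0000.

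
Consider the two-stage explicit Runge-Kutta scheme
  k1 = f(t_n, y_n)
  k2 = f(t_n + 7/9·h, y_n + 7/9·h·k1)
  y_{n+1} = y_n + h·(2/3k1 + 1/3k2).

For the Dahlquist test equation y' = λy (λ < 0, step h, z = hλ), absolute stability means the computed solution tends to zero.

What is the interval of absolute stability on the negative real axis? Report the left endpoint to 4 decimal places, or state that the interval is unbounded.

z∈(-3.8571,0).

With y'=λy (z=hλ):
  k1=λy_n ⇒ h·k1=z·y_n;  k2=λ(1+7/9z)y_n ⇒ h·k2=z(1+7/9z)y_n
  y_{n+1}/y_n = 1 + 2/3z + 1/3z(1+7/9z) = 1 + z + 7/27z²
  so R(z) = 1 + z + 7/27z².

Need |R(x)|<1, x<0.
x=-1.76: |R|=0.0431
R=1: x+7/27x²=0 ⇒ x=−27/7=-3.8571; min R=1−1/(4·7/27)=0.0357>−1
Confirm numerically:
  x=-3.700: |R|=0.84926 <1
  x=-3.348: |R|=0.55806 <1
  x=-2.746: |R|=0.20895 <1
  x=-1.703: |R|=0.04891 <1
  x=-4.232: |R|=1.41129 >1
  x=-3.946: |R|=1.09090 >1
Stable set (-3.8571, 0).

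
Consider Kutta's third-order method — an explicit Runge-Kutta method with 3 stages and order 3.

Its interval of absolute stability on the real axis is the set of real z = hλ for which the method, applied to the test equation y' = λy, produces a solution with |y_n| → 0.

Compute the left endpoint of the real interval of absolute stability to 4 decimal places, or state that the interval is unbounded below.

z* = -2.5127.

With y'=λy (z=hλ):
  order 3, 3-stage ⇒ R(z)=1+z+z^2/2+z^3/6
  (e.g. R(-1.59)=0.00410, |R|=0.00410)

Find x<0 with |R(x)|<1.
x=-1.59: |R|=0.0041
|R(-2.29)|=0.6694 |R(-1.95)|=0.2846 |R(-0.8)|=0.4347
Bisect:
  x_lo=-3.1794 |R|=2.4817  x_hi=-0.2074 |R|=0.8126
  mid=-1.69339 |R|=0.06893 →hi
  mid=-2.43640 |R|=0.87880 →hi
  mid=-2.80790 |R|=1.55547 →lo
  mid=-2.62215 |R|=1.18915 →lo
  mid=-2.52927 |R|=1.02738 →lo
  mid=-2.48284 |R|=0.95149 →hi
  mid=-2.50605 |R|=0.98903 →hi
  ...
  [-2.51277,-2.51259] ⇒ x*=-2.5127
So |R|<1 on (-2.5127, 0).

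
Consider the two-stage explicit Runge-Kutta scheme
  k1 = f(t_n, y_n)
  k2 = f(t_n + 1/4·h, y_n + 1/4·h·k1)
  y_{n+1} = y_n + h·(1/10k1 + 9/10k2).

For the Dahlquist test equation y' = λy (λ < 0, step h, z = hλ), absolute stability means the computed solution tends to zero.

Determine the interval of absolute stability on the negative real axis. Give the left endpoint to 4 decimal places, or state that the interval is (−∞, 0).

On y'=λy, z=hλ:
  k1=λy_n ⇒ h·k1=z·y_n;  k2=λ(1+1/4z)y_n ⇒ h·k2=z(1+1/4z)y_n
  y_{n+1}/y_n = 1 + 1/10z + 9/10z(1+1/4z) = 1 + z + 9/40z²
  so R(z) = 1 + z + 9/40z².

Boundary: |R(x)|=1, x<0.
x=-0.8: |R|=0.3440
R=1: x+9/40x²=0 ⇒ x=−40/9=-4.4444; min R=1−1/(4·9/40)=-0.1111>−1
Confirm numerically:
  x=-3.545: |R|=0.28258 <1
  x=-3.443: |R|=0.22421 <1
  x=-2.421: |R|=0.10222 <1
  x=-2.216: |R|=0.11110 <1
  x=-4.914: |R|=1.51916 >1
  x=-4.592: |R|=1.15245 >1
Interval (-4.4444, 0).

(-4.4444, 0).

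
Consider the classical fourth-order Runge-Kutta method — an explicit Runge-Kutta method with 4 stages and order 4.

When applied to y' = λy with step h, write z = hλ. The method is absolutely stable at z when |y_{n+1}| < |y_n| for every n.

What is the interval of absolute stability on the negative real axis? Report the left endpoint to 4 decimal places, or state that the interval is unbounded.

(-2.7853, 0).

Test eqn y'=λy, z=hλ:
  order 4, 4-stage ⇒ R(z)=1+z+z^2/2+z^3/6+z^4/24
  (e.g. R(-0.46)=0.63144, |R|=0.63144)

Need |R(x)|<1, x<0.
x=-0.46: |R|=0.6314
|R(-2.44)|=0.5926 |R(-2.21)|=0.4270 |R(-2.01)|=0.3367
Bisect:
  x_lo=-3.5212 |R|=2.8073  x_hi=-0.2659 |R|=0.7665
  mid=-1.89355 |R|=0.30332 →hi
  mid=-2.70739 |R|=0.88876 →hi
  mid=-3.11431 |R|=1.62045 →lo
  mid=-2.91085 |R|=1.20640 →lo
  mid=-2.80912 |R|=1.03652 →lo
  mid=-2.75825 |R|=0.95999 →hi
  mid=-2.78369 |R|=0.99758 →hi
  mid=-2.79640 |R|=1.01688 →lo
  ...
  [-2.78547,-2.78527] ⇒ x*=-2.7853
So |R|<1 on (-2.7853, 0).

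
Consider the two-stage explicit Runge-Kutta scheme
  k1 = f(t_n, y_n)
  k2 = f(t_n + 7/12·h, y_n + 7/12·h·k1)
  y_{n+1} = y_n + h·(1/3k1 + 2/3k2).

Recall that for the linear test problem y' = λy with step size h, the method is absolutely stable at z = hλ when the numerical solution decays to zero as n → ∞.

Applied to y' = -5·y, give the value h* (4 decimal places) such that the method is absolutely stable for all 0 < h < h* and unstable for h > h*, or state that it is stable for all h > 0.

Set f=λy, z=hλ:
  k1=λy_n ⇒ h·k1=z·y_n;  k2=λ(1+7/12z)y_n ⇒ h·k2=z(1+7/12z)y_n
  y_{n+1}/y_n = 1 + 1/3z + 2/3z(1+7/12z) = 1 + z + 7/18z²
  Hence R(z) = 1 + z + 7/18z².

Need |R(x)|<1, x<0.
x=-1.43: |R|=0.3652
R=1: x+7/18x²=0 ⇒ x=−18/7=-2.5714; min R=1−1/(4·7/18)=0.3571>−1
Confirm numerically:
  x=-1.720: |R|=0.43049 <1
  x=-1.695: |R|=0.42229 <1
  x=-1.126: |R|=0.36706 <1
  x=-2.977: |R|=1.46954 >1
  x=-2.861: |R|=1.32218 >1
  x=-2.805: |R|=1.25479 >1
So |R|<1 on (-2.5714, 0).

(-2.5714,0); λ=-5 ⇒ h* = (18/7)/5 = 0.5143.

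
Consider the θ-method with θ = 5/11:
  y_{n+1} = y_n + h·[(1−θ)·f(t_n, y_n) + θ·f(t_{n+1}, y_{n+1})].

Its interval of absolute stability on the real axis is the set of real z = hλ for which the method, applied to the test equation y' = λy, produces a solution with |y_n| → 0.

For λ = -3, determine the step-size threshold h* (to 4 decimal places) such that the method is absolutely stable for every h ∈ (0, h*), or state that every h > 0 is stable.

With y'=λy (z=hλ):
  y_{n+1} = y_n + z·[6/11·y_n + 5/11·y_{n+1}] ⇒ (1 − 5/11z)y_{n+1} = (1 + 6/11z)y_n
  ⇒ R(z) = (1 + 6/11z)/(1 − 5/11z).

Boundary: |R(x)|=1, x<0.
x=-1.08: |R|=0.2756
R=−1: 1+6/11x = −1+5/11x ⇒ -1/11x=2 ⇒ x=2/(-1/11)=-22.0000
Confirm numerically:
  x=-18.330: |R|=0.96425 <1
  x=-9.420: |R|=0.78348 <1
  x=-9.321: |R|=0.77990 <1
  x=-22.278: |R|=1.00227 >1
  x=-22.168: |R|=1.00138 >1
Interval (-22.0000, 0).

(-22.0000,0); λ=-3 ⇒ h* = (22)/3 = 7.3333.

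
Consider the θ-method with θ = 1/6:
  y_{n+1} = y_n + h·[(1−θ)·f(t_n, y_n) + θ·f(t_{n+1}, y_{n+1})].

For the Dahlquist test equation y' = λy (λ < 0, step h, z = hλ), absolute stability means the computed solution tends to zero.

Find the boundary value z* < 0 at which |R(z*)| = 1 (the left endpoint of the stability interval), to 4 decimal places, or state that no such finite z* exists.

Set f=λy, z=hλ:
  y_{n+1} = y_n + z·[5/6·y_n + 1/6·y_{n+1}] ⇒ (1 − 1/6z)y_{n+1} = (1 + 5/6z)y_n
  so R(z) = (1 + 5/6z)/(1 − 1/6z).

Need |R(x)|<1, x<0.
x=-0.74: |R|=0.3412
R=−1: 1+5/6x = −1+1/6x ⇒ -2/3x=2 ⇒ x=2/(-2/3)=-3.0000
Confirm numerically:
  x=-2.501: |R|=0.76520 <1
  x=-2.447: |R|=0.73813 <1
  x=-2.292: |R|=0.65847 <1
  x=-2.252: |R|=0.63742 <1
  x=-3.310: |R|=1.13319 >1
  x=-3.218: |R|=1.09460 >1
Interval (-3.0000, 0).

left endpoint -3.0000.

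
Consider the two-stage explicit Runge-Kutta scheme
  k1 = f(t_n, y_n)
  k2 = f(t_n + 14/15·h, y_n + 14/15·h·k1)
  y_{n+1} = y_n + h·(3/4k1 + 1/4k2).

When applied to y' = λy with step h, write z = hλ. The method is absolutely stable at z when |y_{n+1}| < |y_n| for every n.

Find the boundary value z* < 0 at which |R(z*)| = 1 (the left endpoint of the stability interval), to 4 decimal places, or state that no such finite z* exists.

left endpoint -4.2857.

On y'=λy, z=hλ:
  k1=λy_n ⇒ h·k1=z·y_n;  k2=λ(1+14/15z)y_n ⇒ h·k2=z(1+14/15z)y_n
  y_{n+1}/y_n = 1 + 3/4z + 1/4z(1+14/15z) = 1 + z + 7/30z²
  so R(z) = 1 + z + 7/30z².

Boundary: |R(x)|=1, x<0.
x=-1.43: |R|=0.0471
R=1: x+7/30x²=0 ⇒ x=−30/7=-4.2857; min R=1−1/(4·7/30)=-0.0714>−1
Confirm numerically:
  x=-3.895: |R|=0.64491 <1
  x=-3.291: |R|=0.23616 <1
  x=-2.886: |R|=0.05743 <1
  x=-1.786: |R|=0.04171 <1
  x=-4.725: |R|=1.48431 >1
  x=-4.546: |R|=1.27609 >1
  x=-4.454: |R|=1.17489 >1
Stable set (-4.2857, 0).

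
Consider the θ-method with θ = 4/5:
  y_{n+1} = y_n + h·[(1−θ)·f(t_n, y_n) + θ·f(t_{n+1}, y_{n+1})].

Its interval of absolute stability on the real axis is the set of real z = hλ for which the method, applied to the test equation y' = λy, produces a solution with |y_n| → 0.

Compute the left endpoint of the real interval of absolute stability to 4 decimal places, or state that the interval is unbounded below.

With y'=λy (z=hλ):
  y_{n+1} = y_n + z·[1/5·y_n + 4/5·y_{n+1}] ⇒ (1 − 4/5z)y_{n+1} = (1 + 1/5z)y_n
  R(z) = (1 + 1/5z)/(1 − 4/5z).

Find x<0 with |R(x)|<1.
x=-0.54: |R|=0.6229
x=-2: |R|=0.2308
x=-10: |R|=0.1111
x=-100: |R|=0.2346
θ=4/5≥1/2 ⇒ |1+1/5x|<|1−4/5x| ∀x<0 ⇒ stable on all of ℝ⁻.

(−∞, 0) — no finite endpoint.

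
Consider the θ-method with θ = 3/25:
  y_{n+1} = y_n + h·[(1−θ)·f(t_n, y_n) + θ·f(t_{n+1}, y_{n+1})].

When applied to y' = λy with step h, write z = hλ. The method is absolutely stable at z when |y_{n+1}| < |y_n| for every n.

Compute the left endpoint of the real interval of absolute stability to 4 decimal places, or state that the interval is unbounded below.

Set f=λy, z=hλ:
  y_{n+1} = y_n + z·[22/25·y_n + 3/25·y_{n+1}] ⇒ (1 − 3/25z)y_{n+1} = (1 + 22/25z)y_n
  R(z) = (1 + 22/25z)/(1 − 3/25z).

Need |R(x)|<1, x<0.
x=-1.07: |R|=0.0518
R=−1: 1+22/25x = −1+3/25x ⇒ -19/25x=2 ⇒ x=2/(-19/25)=-2.6316
Confirm numerically:
  x=-2.473: |R|=0.90706 <1
  x=-1.327: |R|=0.14472 <1
  x=-1.202: |R|=0.05048 <1
  x=-1.076: |R|=0.04705 <1
  x=-2.759: |R|=1.07275 >1
  x=-2.705: |R|=1.04213 >1
Stable set (-2.6316, 0).

left endpoint -2.6316.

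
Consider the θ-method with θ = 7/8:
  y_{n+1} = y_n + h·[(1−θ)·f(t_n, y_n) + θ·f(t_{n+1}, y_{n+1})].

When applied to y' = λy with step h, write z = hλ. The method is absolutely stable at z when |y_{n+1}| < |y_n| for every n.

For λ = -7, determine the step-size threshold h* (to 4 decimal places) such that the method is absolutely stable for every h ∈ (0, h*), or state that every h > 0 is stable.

(−∞, 0) — no finite endpoint. Any h>0 works for λ=-7.

Test eqn y'=λy, z=hλ:
  y_{n+1} = y_n + z·[1/8·y_n + 7/8·y_{n+1}] ⇒ (1 − 7/8z)y_{n+1} = (1 + 1/8z)y_n
  ⇒ R(z) = (1 + 1/8z)/(1 − 7/8z).

Boundary: |R(x)|=1, x<0.
x=-1.04: |R|=0.4555
x=-2: |R|=0.2727
x=-10: |R|=0.0256
x=-100: |R|=0.1299
θ=7/8≥1/2 ⇒ |1+1/8x|<|1−7/8x| ∀x<0 ⇒ interval (−∞,0).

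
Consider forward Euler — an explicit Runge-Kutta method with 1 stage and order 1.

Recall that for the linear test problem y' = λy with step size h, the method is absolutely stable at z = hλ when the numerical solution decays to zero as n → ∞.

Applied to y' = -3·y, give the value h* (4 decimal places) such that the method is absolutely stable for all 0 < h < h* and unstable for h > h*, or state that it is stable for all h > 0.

Set f=λy, z=hλ:
  order 1, 1-stage ⇒ R(z)=1+z
  (e.g. R(-0.37)=0.63000, |R|=0.63000)

Solve |R(x)|<1 on ℝ⁻.
x=-0.37: |R|=0.6300
|R(-2.21)|=1.2100 |R(-2.08)|=1.0800 |R(-2.07)|=1.0700
Bisect:
  x_lo=-2.7662 |R|=1.7662  x_hi=-0.1335 |R|=0.8665
  mid=-1.44985 |R|=0.44985 →hi
  mid=-2.10803 |R|=1.10803 →lo
  mid=-1.77894 |R|=0.77894 →hi
  mid=-1.94348 |R|=0.94348 →hi
  mid=-2.02575 |R|=1.02575 →lo
  mid=-1.98462 |R|=0.98462 →hi
  mid=-2.00519 |R|=1.00519 →lo
  mid=-1.99490 |R|=0.99490 →hi
  mid=-2.00004 |R|=1.00004 →lo
  ...
  [-2.00004,-1.99988] ⇒ x*=-2.0000
Interval (-2.0000, 0).

(-2.0000,0); λ=-3 ⇒ h* = 0.6667.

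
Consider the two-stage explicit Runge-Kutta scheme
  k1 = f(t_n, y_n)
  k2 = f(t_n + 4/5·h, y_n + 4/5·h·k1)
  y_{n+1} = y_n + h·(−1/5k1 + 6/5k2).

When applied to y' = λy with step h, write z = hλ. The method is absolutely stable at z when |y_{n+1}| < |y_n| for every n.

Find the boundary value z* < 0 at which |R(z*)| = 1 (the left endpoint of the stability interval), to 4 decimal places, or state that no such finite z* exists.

Test eqn y'=λy, z=hλ:
  k1=λy_n ⇒ h·k1=z·y_n;  k2=λ(1+4/5z)y_n ⇒ h·k2=z(1+4/5z)y_n
  y_{n+1}/y_n = 1 − 1/5z + 6/5z(1+4/5z) = 1 + z + 24/25z²
  ⇒ R(z) = 1 + z + 24/25z².

Boundary: |R(x)|=1, x<0.
x=-1.44: |R|=1.5507
R=1: x+24/25x²=0 ⇒ x=−25/24=-1.0417; min R=1−1/(4·24/25)=0.7396>−1
Confirm numerically:
  x=-0.776: |R|=0.80209 <1
  x=-0.760: |R|=0.79450 <1
  x=-0.753: |R|=0.79133 <1
  x=-0.727: |R|=0.78039 <1
  x=-1.330: |R|=1.36814 >1
  x=-1.255: |R|=1.25702 >1
  x=-1.165: |R|=1.13794 >1
Stable set (-1.0417, 0).

left endpoint -1.0417.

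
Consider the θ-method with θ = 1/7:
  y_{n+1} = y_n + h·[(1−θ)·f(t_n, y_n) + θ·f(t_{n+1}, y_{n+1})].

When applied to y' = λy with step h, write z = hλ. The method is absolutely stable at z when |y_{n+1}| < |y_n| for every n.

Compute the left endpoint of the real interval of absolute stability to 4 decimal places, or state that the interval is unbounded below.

left endpoint -2.8000.

Set f=λy, z=hλ:
  y_{n+1} = y_n + z·[6/7·y_n + 1/7·y_{n+1}] ⇒ (1 − 1/7z)y_{n+1} = (1 + 6/7z)y_n
  ⇒ R(z) = (1 + 6/7z)/(1 − 1/7z).

Find x<0 with |R(x)|<1.
x=-0.99: |R|=0.1327
R=−1: 1+6/7x = −1+1/7x ⇒ -5/7x=2 ⇒ x=2/(-5/7)=-2.8000
Confirm numerically:
  x=-2.441: |R|=0.80987 <1
  x=-2.389: |R|=0.78113 <1
  x=-1.894: |R|=0.49067 <1
  x=-1.876: |R|=0.47950 <1
  x=-3.236: |R|=1.21297 >1
  x=-2.844: |R|=1.02235 >1
  x=-2.830: |R|=1.01526 >1
Stable set (-2.8000, 0).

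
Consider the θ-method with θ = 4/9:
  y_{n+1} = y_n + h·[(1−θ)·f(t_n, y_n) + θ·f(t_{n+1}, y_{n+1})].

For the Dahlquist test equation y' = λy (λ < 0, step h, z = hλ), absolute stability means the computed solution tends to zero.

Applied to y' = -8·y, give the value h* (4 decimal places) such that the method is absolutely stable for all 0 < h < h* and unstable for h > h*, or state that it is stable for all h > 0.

Set f=λy, z=hλ:
  y_{n+1} = y_n + z·[5/9·y_n + 4/9·y_{n+1}] ⇒ (1 − 4/9z)y_{n+1} = (1 + 5/9z)y_n
  Hence R(z) = (1 + 5/9z)/(1 − 4/9z).

Need |R(x)|<1, x<0.
x=-1.15: |R|=0.2390
R=−1: 1+5/9x = −1+4/9x ⇒ -1/9x=2 ⇒ x=2/(-1/9)=-18.0000
Confirm numerically:
  x=-14.483: |R|=0.94745 <1
  x=-12.346: |R|=0.90316 <1
  x=-11.808: |R|=0.88988 <1
  x=-18.547: |R|=1.00658 >1
  x=-18.349: |R|=1.00424 >1
  x=-18.221: |R|=1.00270 >1
So |R|<1 on (-18.0000, 0).

(-18.0000,0); λ=-8 ⇒ h* = (18)/8 = 2.2500.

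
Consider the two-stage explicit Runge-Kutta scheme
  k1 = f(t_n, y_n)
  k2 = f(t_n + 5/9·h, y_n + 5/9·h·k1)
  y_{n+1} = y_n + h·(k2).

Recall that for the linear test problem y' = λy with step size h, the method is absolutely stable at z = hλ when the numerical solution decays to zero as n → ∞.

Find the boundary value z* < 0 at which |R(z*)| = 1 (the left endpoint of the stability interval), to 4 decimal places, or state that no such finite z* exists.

z* = -1.8000.

Set f=λy, z=hλ:
  k1=λy_n ⇒ h·k1=z·y_n;  k2=λ(1+5/9z)y_n ⇒ h·k2=z(1+5/9z)y_n
  y_{n+1}/y_n = 1 + z(1+5/9z) = 1 + z + 5/9z²
  ⇒ R(z) = 1 + z + 5/9z².

Solve |R(x)|<1 on ℝ⁻.
x=-1.65: |R|=0.8625
R=1: x+5/9x²=0 ⇒ x=−9/5=-1.8000; min R=1−1/(4·5/9)=0.5500>−1
Confirm numerically:
  x=-1.681: |R|=0.88887 <1
  x=-0.871: |R|=0.55047 <1
  x=-0.793: |R|=0.55636 <1
  x=-2.194: |R|=1.48024 >1
  x=-2.096: |R|=1.34468 >1
  x=-2.075: |R|=1.31701 >1
Interval (-1.8000, 0).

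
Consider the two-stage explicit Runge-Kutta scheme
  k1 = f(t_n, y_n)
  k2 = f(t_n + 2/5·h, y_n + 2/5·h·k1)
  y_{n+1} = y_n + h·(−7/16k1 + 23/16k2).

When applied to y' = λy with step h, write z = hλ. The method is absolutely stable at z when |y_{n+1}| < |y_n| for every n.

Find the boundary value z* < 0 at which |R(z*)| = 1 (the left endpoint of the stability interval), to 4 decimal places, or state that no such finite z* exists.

left endpoint -1.7391.

Test eqn y'=λy, z=hλ:
  k1=λy_n ⇒ h·k1=z·y_n;  k2=λ(1+2/5z)y_n ⇒ h·k2=z(1+2/5z)y_n
  y_{n+1}/y_n = 1 − 7/16z + 23/16z(1+2/5z) = 1 + z + 23/40z²
  R(z) = 1 + z + 23/40z².

Find x<0 with |R(x)|<1.
x=-1.79: |R|=1.0524
R=1: x+23/40x²=0 ⇒ x=−40/23=-1.7391; min R=1−1/(4·23/40)=0.5652>−1
Confirm numerically:
  x=-1.703: |R|=0.96462 <1
  x=-1.594: |R|=0.86698 <1
  x=-1.080: |R|=0.59068 <1
  x=-0.945: |R|=0.56849 <1
  x=-2.330: |R|=1.79162 >1
  x=-2.182: |R|=1.55565 >1
  x=-1.849: |R|=1.11681 >1
Interval (-1.7391, 0).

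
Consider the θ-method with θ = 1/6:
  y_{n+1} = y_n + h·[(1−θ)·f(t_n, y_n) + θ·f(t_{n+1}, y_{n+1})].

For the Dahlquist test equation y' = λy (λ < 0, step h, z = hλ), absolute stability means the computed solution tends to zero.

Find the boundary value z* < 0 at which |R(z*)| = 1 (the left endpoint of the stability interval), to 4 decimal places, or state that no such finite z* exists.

z* = -3.0000.

Test eqn y'=λy, z=hλ:
  y_{n+1} = y_n + z·[5/6·y_n + 1/6·y_{n+1}] ⇒ (1 − 1/6z)y_{n+1} = (1 + 5/6z)y_n
  R(z) = (1 + 5/6z)/(1 − 1/6z).

Need |R(x)|<1, x<0.
x=-1.46: |R|=0.1743
R=−1: 1+5/6x = −1+1/6x ⇒ -2/3x=2 ⇒ x=2/(-2/3)=-3.0000
Confirm numerically:
  x=-2.785: |R|=0.90211 <1
  x=-2.355: |R|=0.69120 <1
  x=-1.537: |R|=0.22356 <1
  x=-1.368: |R|=0.11401 <1
  x=-3.512: |R|=1.21531 >1
  x=-3.045: |R|=1.01990 >1
  x=-3.026: |R|=1.01152 >1
So |R|<1 on (-3.0000, 0).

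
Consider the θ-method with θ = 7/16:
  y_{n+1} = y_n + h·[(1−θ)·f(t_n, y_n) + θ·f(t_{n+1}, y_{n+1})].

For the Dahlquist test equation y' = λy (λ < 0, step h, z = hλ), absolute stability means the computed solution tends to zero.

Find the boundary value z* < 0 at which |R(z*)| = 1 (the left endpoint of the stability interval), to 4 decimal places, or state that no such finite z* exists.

On y'=λy, z=hλ:
  y_{n+1} = y_n + z·[9/16·y_n + 7/16·y_{n+1}] ⇒ (1 − 7/16z)y_{n+1} = (1 + 9/16z)y_n
  Hence R(z) = (1 + 9/16z)/(1 − 7/16z).

Find x<0 with |R(x)|<1.
x=-0.8: |R|=0.4074
R=−1: 1+9/16x = −1+7/16x ⇒ -1/8x=2 ⇒ x=2/(-1/8)=-16.0000
Confirm numerically:
  x=-13.989: |R|=0.96470 <1
  x=-12.991: |R|=0.94372 <1
  x=-10.206: |R|=0.86748 <1
  x=-16.219: |R|=1.00338 >1
  x=-16.101: |R|=1.00157 >1
Interval (-16.0000, 0).

left endpoint -16.0000.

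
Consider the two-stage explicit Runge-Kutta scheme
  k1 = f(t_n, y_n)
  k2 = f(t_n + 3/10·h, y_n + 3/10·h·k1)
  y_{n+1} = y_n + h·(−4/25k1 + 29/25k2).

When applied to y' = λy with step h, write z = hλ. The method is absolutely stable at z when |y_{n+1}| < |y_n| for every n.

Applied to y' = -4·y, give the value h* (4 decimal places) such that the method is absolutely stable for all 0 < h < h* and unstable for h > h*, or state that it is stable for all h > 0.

With y'=λy (z=hλ):
  k1=λy_n ⇒ h·k1=z·y_n;  k2=λ(1+3/10z)y_n ⇒ h·k2=z(1+3/10z)y_n
  y_{n+1}/y_n = 1 − 4/25z + 29/25z(1+3/10z) = 1 + z + 87/250z²
  Hence R(z) = 1 + z + 87/250z².

Solve |R(x)|<1 on ℝ⁻.
x=-0.74: |R|=0.4506
R=1: x+87/250x²=0 ⇒ x=−250/87=-2.8736; min R=1−1/(4·87/250)=0.2816>−1
Confirm numerically:
  x=-2.815: |R|=0.94263 <1
  x=-2.520: |R|=0.68994 <1
  x=-1.961: |R|=0.37724 <1
  x=-1.907: |R|=0.35855 <1
  x=-3.241: |R|=1.41442 >1
  x=-3.030: |R|=1.16495 >1
  x=-2.944: |R|=1.07216 >1
Interval (-2.8736, 0).

(-2.8736,0); λ=-4 ⇒ h* = (250/87)/4 = 0.7184.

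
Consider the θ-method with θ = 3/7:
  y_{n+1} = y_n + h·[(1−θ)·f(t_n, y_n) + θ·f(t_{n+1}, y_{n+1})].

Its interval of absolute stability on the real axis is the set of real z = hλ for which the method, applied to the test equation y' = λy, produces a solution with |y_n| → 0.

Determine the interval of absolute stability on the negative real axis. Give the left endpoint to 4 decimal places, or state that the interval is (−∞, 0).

With y'=λy (z=hλ):
  y_{n+1} = y_n + z·[4/7·y_n + 3/7·y_{n+1}] ⇒ (1 − 3/7z)y_{n+1} = (1 + 4/7z)y_n
  ⇒ R(z) = (1 + 4/7z)/(1 − 3/7z).

Find x<0 with |R(x)|<1.
x=-1.37: |R|=0.1368
R=−1: 1+4/7x = −1+3/7x ⇒ -1/7x=2 ⇒ x=2/(-1/7)=-14.0000
Confirm numerically:
  x=-13.380: |R|=0.98685 <1
  x=-11.816: |R|=0.94855 <1
  x=-9.751: |R|=0.88280 <1
  x=-6.233: |R|=0.69777 <1
  x=-14.177: |R|=1.00357 >1
  x=-14.040: |R|=1.00081 >1
So |R|<1 on (-14.0000, 0).

z∈(-14.0000,0).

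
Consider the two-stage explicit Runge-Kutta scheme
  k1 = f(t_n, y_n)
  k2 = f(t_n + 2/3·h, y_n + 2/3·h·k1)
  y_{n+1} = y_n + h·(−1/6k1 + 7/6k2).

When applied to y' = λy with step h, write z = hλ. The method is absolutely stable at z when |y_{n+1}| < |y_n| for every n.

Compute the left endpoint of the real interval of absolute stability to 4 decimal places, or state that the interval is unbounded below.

left endpoint -1.2857.

With y'=λy (z=hλ):
  k1=λy_n ⇒ h·k1=z·y_n;  k2=λ(1+2/3z)y_n ⇒ h·k2=z(1+2/3z)y_n
  y_{n+1}/y_n = 1 − 1/6z + 7/6z(1+2/3z) = 1 + z + 7/9z²
  R(z) = 1 + z + 7/9z².

Boundary: |R(x)|=1, x<0.
x=-1.78: |R|=1.6843
R=1: x+7/9x²=0 ⇒ x=−9/7=-1.2857; min R=1−1/(4·7/9)=0.6786>−1
Confirm numerically:
  x=-1.090: |R|=0.83408 <1
  x=-0.849: |R|=0.71162 <1
  x=-0.612: |R|=0.67931 <1
  x=-1.710: |R|=1.56430 >1
  x=-1.370: |R|=1.08981 >1
Interval (-1.2857, 0).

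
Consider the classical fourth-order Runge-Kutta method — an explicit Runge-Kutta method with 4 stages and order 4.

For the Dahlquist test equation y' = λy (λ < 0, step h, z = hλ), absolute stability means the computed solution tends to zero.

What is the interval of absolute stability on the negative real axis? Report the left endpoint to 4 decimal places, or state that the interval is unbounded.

z∈(-2.7853,0).

With y'=λy (z=hλ):
  order 4, 4-stage ⇒ R(z)=1+z+z^2/2+z^3/6+z^4/24
  (e.g. R(-1.53)=0.27185, |R|=0.27185)

Boundary: |R(x)|=1, x<0.
x=-1.53: |R|=0.2718
|R(-2.97)|=1.3161 |R(-2.13)|=0.3855 |R(-1)|=0.3750
Bisect:
  x_lo=-3.3014 |R|=2.1008  x_hi=-0.3857 |R|=0.6801
  mid=-1.84352 |R|=0.29280 →hi
  mid=-2.57245 |R|=0.72374 →hi
  mid=-2.93692 |R|=1.25372 →lo
  mid=-2.75468 |R|=0.95482 →hi
  mid=-2.84580 |R|=1.09512 →lo
  mid=-2.80024 |R|=1.02277 →lo
  mid=-2.77746 |R|=0.98826 →hi
  mid=-2.78885 |R|=1.00538 →lo
  ...
  [-2.78547,-2.78529] ⇒ x*=-2.7853
Interval (-2.7853, 0).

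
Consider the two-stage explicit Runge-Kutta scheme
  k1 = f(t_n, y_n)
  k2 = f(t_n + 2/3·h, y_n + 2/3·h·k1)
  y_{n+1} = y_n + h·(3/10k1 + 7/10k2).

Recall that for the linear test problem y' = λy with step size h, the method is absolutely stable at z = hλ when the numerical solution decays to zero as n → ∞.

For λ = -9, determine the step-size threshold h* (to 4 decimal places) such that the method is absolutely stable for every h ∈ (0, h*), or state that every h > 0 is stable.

Set f=λy, z=hλ:
  k1=λy_n ⇒ h·k1=z·y_n;  k2=λ(1+2/3z)y_n ⇒ h·k2=z(1+2/3z)y_n
  y_{n+1}/y_n = 1 + 3/10z + 7/10z(1+2/3z) = 1 + z + 7/15z²
  Hence R(z) = 1 + z + 7/15z².

Boundary: |R(x)|=1, x<0.
x=-1.77: |R|=0.6920
R=1: x+7/15x²=0 ⇒ x=−15/7=-2.1429; min R=1−1/(4·7/15)=0.4643>−1
Confirm numerically:
  x=-2.120: |R|=0.97739 <1
  x=-1.511: |R|=0.55446 <1
  x=-1.235: |R|=0.47677 <1
  x=-2.411: |R|=1.30170 >1
  x=-2.232: |R|=1.09285 >1
  x=-2.195: |R|=1.05341 >1
Stable set (-2.1429, 0).

(-2.1429,0); λ=-9 ⇒ h* = (15/7)/9 = 0.2381.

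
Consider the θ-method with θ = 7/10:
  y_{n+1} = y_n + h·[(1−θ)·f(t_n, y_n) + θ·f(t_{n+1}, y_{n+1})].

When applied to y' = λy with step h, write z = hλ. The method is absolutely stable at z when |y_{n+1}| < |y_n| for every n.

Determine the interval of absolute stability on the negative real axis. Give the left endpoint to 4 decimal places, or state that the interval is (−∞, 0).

interval (−∞, 0).

On y'=λy, z=hλ:
  y_{n+1} = y_n + z·[3/10·y_n + 7/10·y_{n+1}] ⇒ (1 − 7/10z)y_{n+1} = (1 + 3/10z)y_n
  R(z) = (1 + 3/10z)/(1 − 7/10z).

Find x<0 with |R(x)|<1.
x=-1.69: |R|=0.2258
x=-2: |R|=0.1667
x=-10: |R|=0.2500
x=-100: |R|=0.4085
θ=7/10≥1/2 ⇒ |1+3/10x|<|1−7/10x| ∀x<0 ⇒ interval (−∞,0).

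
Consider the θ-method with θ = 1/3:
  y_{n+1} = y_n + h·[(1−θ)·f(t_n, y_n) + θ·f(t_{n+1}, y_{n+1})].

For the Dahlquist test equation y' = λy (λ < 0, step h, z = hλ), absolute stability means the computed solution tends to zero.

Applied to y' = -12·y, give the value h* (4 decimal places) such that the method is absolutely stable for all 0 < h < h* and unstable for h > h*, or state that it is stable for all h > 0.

(-6.0000,0); λ=-12 ⇒ h* = (6)/12 = 0.5000.

Test eqn y'=λy, z=hλ:
  y_{n+1} = y_n + z·[2/3·y_n + 1/3·y_{n+1}] ⇒ (1 − 1/3z)y_{n+1} = (1 + 2/3z)y_n
  so R(z) = (1 + 2/3z)/(1 − 1/3z).

Find x<0 with |R(x)|<1.
x=-1.69: |R|=0.0810
R=−1: 1+2/3x = −1+1/3x ⇒ -1/3x=2 ⇒ x=2/(-1/3)=-6.0000
Confirm numerically:
  x=-5.623: |R|=0.95628 <1
  x=-4.133: |R|=0.73826 <1
  x=-3.319: |R|=0.57572 <1
  x=-6.196: |R|=1.02131 >1
  x=-6.080: |R|=1.00881 >1
  x=-6.072: |R|=1.00794 >1
Interval (-6.0000, 0).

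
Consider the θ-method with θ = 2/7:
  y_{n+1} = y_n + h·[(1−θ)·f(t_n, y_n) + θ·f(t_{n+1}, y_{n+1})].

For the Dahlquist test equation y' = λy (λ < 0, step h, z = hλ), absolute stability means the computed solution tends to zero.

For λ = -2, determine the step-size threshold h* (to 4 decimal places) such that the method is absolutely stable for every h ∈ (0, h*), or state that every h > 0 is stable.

With y'=λy (z=hλ):
  y_{n+1} = y_n + z·[5/7·y_n + 2/7·y_{n+1}] ⇒ (1 − 2/7z)y_{n+1} = (1 + 5/7z)y_n
  ⇒ R(z) = (1 + 5/7z)/(1 − 2/7z).

Solve |R(x)|<1 on ℝ⁻.
x=-1.54: |R|=0.0694
R=−1: 1+5/7x = −1+2/7x ⇒ -3/7x=2 ⇒ x=2/(-3/7)=-4.6667
Confirm numerically:
  x=-4.356: |R|=0.94068 <1
  x=-3.175: |R|=0.66479 <1
  x=-2.219: |R|=0.35802 <1
  x=-1.879: |R|=0.22263 <1
  x=-5.059: |R|=1.06876 >1
  x=-5.031: |R|=1.06406 >1
  x=-4.792: |R|=1.02267 >1
Interval (-4.6667, 0).

(-4.6667,0); λ=-2 ⇒ h* = (14/3)/2 = 2.3333.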